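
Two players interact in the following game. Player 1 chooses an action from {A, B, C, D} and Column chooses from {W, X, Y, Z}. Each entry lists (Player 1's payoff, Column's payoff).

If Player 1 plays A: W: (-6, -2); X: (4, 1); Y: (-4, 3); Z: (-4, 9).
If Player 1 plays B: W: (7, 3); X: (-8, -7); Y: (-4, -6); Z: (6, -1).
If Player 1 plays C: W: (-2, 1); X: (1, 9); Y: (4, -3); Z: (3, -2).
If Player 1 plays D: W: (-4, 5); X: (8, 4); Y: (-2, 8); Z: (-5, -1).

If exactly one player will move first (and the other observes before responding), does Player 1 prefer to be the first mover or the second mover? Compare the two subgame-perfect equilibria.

If Player 1 leads: Column's best replies are A→Z, B→W, C→X, D→Y; Player 1's induced payoffs -4, 7, 1, -2; outcome (B, W), payoffs (7, 3).
If Column leads: Player 1's best replies are W→B, X→D, Y→C, Z→B; Column's induced payoffs 3, 4, -3, -1; outcome (D, X), payoffs (8, 4).
Player 1 gets 7 moving first and 8 moving second, so Player 1 prefers to move second.

second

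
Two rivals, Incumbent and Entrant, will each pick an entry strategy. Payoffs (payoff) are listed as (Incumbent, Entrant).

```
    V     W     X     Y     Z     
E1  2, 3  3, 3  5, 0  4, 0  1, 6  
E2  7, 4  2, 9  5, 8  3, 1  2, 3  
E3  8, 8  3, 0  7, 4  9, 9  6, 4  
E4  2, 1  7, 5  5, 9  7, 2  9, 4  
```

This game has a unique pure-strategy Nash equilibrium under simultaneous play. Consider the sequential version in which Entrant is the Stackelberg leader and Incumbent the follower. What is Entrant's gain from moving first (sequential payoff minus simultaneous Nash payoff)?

Incumbent best-responds to each possible Entrant move:
- V: Incumbent compares 2, 7, 8, 2 and picks E3; Entrant would get 8.
- W: Incumbent compares 3, 2, 3, 7 and picks E4; Entrant would get 5.
- X: Incumbent compares 5, 5, 7, 5 and picks E3; Entrant would get 4.
- Y: Incumbent compares 4, 3, 9, 7 and picks E3; Entrant would get 9.
- Z: Incumbent compares 1, 2, 6, 9 and picks E4; Entrant would get 4.
Among 8, 5, 4, 9, 4, the best is 9 at Y. Subgame-perfect outcome: (E3, Y) with payoffs (9, 9).
Now find the simultaneous Nash equilibrium.
Incumbent's best replies: V→E3; W→E4; X→E3; Y→E3; Z→E4.
Entrant's best replies: E1→Z; E2→W; E3→Y; E4→X.
The unique mutual best reply is (E3, Y), giving (9, 9).
Entrant's commitment gain: 9 − 9 = 0.

0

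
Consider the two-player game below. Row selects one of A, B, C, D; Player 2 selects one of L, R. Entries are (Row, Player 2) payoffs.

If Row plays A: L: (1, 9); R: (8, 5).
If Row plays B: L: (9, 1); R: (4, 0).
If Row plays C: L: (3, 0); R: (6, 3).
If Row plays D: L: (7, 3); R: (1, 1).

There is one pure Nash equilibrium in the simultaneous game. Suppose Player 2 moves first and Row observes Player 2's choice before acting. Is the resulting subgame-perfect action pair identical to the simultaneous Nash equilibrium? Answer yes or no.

no

Backward induction with Player 2 moving first.
- L: BR = B, leader payoff 1.
- R: BR = A, leader payoff 5.
Player 2's induced payoffs are 1, 5, so Player 2 commits to R. Subgame-perfect outcome: (A, R) with payoffs (8, 5).
Under simultaneous play:
Row's best replies: L→B; R→A.
Player 2's best replies: A→L; B→L; C→R; D→L.
Only (B, L) has each player best-responding; Nash payoffs (9, 1).
Sequential outcome (A, R) differs from the Nash profile (B, L).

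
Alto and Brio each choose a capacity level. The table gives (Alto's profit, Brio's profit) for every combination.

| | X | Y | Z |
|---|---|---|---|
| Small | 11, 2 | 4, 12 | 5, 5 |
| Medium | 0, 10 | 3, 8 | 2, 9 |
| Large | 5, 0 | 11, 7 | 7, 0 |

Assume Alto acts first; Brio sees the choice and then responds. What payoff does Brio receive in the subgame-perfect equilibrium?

7

Solve by backward induction (Alto leads).
- Small: Brio compares 2, 12, 5 and picks Y; Alto would get 4.
- Medium: Brio compares 10, 8, 9 and picks X; Alto would get 0.
- Large: Brio compares 0, 7, 0 and picks Y; Alto would get 11.
Maximizing over 4, 0, 11, Alto chooses Large. Subgame-perfect outcome: (Large, Y) with payoffs (11, 7).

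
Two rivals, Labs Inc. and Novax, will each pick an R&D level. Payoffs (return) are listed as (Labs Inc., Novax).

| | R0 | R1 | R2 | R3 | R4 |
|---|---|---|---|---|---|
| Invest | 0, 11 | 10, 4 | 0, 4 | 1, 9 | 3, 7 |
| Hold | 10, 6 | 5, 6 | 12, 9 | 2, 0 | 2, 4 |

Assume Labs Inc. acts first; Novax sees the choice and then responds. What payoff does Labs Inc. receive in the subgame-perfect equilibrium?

12

Solve by backward induction (Labs Inc. leads).
- Invest: BR = R0, leader payoff 0.
- Hold: BR = R2, leader payoff 12.
Among 0, 12, the best is 12 at Hold. Subgame-perfect outcome: (Hold, R2) with payoffs (12, 9).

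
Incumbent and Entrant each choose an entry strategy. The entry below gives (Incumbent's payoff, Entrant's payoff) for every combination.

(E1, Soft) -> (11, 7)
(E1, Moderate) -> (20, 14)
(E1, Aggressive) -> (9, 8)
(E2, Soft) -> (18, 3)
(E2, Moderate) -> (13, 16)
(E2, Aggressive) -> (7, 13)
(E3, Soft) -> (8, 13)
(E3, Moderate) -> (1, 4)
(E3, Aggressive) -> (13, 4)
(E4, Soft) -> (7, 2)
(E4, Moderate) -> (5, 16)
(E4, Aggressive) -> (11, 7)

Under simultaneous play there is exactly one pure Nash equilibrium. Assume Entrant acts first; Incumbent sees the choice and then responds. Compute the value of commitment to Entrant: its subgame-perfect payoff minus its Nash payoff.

0

Backward induction with Entrant moving first.
- Soft: BR = E2, leader payoff 3.
- Moderate: BR = E1, leader payoff 14.
- Aggressive: BR = E3, leader payoff 4.
Among 3, 14, 4, the best is 14 at Moderate. Subgame-perfect outcome: (E1, Moderate) with payoffs (20, 14).
Now find the simultaneous Nash equilibrium.
Incumbent's best replies: Soft→E2; Moderate→E1; Aggressive→E3.
Entrant's best replies: E1→Moderate; E2→Moderate; E3→Soft; E4→Moderate.
The unique mutual best reply is (E1, Moderate), giving (20, 14).
Entrant's commitment gain: 14 − 14 = 0.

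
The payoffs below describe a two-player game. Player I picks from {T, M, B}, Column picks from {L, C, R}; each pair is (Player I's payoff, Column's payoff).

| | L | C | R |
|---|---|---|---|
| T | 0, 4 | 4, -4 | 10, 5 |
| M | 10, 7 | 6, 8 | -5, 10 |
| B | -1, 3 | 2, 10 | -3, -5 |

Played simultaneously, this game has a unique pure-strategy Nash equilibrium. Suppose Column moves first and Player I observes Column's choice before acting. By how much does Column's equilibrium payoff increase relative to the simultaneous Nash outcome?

Solve by backward induction (Column leads).
- L: BR = M, leader payoff 7.
- C: BR = M, leader payoff 8.
- R: BR = T, leader payoff 5.
Among 7, 8, 5, the best is 8 at C. Subgame-perfect outcome: (M, C) with payoffs (6, 8).
Under simultaneous play:
Player I's best replies: L→M; C→M; R→T.
Column's best replies: T→R; M→R; B→C.
Only (T, R) has each player best-responding; Nash payoffs (10, 5).
Column's commitment gain: 8 − 5 = 3.

3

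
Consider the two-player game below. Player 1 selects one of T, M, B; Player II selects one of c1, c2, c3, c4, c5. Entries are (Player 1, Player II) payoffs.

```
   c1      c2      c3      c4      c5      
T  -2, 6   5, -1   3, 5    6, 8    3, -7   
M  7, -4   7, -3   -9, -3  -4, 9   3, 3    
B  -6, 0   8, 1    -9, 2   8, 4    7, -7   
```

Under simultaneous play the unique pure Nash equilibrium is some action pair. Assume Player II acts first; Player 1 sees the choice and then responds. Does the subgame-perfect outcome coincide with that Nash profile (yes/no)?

Player 1 best-responds to each possible Player II move:
- c1: BR = M, leader payoff -4.
- c2: BR = B, leader payoff 1.
- c3: BR = T, leader payoff 5.
- c4: BR = B, leader payoff 4.
- c5: BR = B, leader payoff -7.
Maximizing over -4, 1, 5, 4, -7, Player II chooses c3. Subgame-perfect outcome: (T, c3) with payoffs (3, 5).
Now find the simultaneous Nash equilibrium.
Player 1's best replies: c1→M; c2→B; c3→T; c4→B; c5→B.
Player II's best replies: T→c4; M→c4; B→c4.
The unique mutual best reply is (B, c4), giving (8, 4).
Sequential outcome (T, c3) differs from the Nash profile (B, c4).

no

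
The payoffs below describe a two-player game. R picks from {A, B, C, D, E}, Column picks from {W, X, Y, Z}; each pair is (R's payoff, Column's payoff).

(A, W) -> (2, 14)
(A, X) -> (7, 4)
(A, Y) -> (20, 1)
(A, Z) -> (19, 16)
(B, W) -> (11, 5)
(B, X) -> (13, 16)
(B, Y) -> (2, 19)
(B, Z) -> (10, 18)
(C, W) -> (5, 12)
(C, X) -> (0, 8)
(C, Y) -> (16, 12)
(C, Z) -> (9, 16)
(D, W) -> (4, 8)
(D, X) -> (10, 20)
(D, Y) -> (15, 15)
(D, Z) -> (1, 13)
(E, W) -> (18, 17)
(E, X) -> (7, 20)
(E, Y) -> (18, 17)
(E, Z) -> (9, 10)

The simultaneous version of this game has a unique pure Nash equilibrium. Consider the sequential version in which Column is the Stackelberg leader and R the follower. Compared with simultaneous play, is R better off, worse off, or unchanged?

Solve by backward induction (Column leads).
- W: BR = E, leader payoff 17.
- X: BR = B, leader payoff 16.
- Y: BR = A, leader payoff 1.
- Z: BR = A, leader payoff 16.
Among 17, 16, 1, 16, the best is 17 at W. Subgame-perfect outcome: (E, W) with payoffs (18, 17).
Under simultaneous play:
R's best replies: W→E; X→B; Y→A; Z→A.
Column's best replies: A→Z; B→Y; C→Z; D→X; E→X.
The unique mutual best reply is (A, Z), giving (19, 16).
R earns 18 sequentially versus 19 at the Nash outcome: worse off.

worse off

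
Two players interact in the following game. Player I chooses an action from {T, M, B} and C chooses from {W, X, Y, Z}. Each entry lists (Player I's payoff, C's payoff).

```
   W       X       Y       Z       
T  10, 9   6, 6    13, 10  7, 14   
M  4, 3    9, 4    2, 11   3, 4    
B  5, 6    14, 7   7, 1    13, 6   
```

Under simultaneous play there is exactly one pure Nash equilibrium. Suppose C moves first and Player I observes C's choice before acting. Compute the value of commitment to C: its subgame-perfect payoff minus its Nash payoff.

3

Backward induction with C moving first.
- W: Player I compares 10, 4, 5 and picks T; C would get 9.
- X: Player I compares 6, 9, 14 and picks B; C would get 7.
- Y: Player I compares 13, 2, 7 and picks T; C would get 10.
- Z: Player I compares 7, 3, 13 and picks B; C would get 6.
Maximizing over 9, 7, 10, 6, C chooses Y. Subgame-perfect outcome: (T, Y) with payoffs (13, 10).
Now find the simultaneous Nash equilibrium.
Player I's best replies: W→T; X→B; Y→T; Z→B.
C's best replies: T→Z; M→Y; B→X.
The unique mutual best reply is (B, X), giving (14, 7).
C's commitment gain: 10 − 7 = 3.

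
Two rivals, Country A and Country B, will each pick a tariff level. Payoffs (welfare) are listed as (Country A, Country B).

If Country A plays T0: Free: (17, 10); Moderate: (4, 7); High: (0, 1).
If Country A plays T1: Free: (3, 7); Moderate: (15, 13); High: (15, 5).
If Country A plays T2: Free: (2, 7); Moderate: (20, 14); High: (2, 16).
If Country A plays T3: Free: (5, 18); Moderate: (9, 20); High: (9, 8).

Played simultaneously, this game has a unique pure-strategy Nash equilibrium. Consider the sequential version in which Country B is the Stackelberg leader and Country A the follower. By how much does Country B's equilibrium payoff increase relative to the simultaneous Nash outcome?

4

Country A best-responds to each possible Country B move:
- Free: BR = T0, leader payoff 10.
- Moderate: BR = T2, leader payoff 14.
- High: BR = T1, leader payoff 5.
Country B's induced payoffs are 10, 14, 5, so Country B commits to Moderate. Subgame-perfect outcome: (T2, Moderate) with payoffs (20, 14).
For the simultaneous game, intersect best replies.
Country A's best replies: Free→T0; Moderate→T2; High→T1.
Country B's best replies: T0→Free; T1→Moderate; T2→High; T3→Moderate.
The unique mutual best reply is (T0, Free), giving (17, 10).
Country B's commitment gain: 14 − 10 = 4.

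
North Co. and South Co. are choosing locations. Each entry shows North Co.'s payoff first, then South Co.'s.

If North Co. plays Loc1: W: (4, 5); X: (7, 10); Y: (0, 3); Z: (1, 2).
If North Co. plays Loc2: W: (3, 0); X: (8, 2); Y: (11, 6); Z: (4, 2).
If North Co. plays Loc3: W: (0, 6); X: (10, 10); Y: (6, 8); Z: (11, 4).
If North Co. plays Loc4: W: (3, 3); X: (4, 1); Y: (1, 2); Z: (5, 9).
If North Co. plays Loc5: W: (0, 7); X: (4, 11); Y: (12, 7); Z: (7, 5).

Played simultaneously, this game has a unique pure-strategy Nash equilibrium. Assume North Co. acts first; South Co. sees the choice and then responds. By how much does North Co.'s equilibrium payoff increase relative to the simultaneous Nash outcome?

1

Work backward from South Co.'s decision.
- Loc1 → South Co. plays X (best of 5, 10, 3, 2); North Co. gets 7.
- Loc2 → South Co. plays Y (best of 0, 2, 6, 2); North Co. gets 11.
- Loc3 → South Co. plays X (best of 6, 10, 8, 4); North Co. gets 10.
- Loc4 → South Co. plays Z (best of 3, 1, 2, 9); North Co. gets 5.
- Loc5 → South Co. plays X (best of 7, 11, 7, 5); North Co. gets 4.
Among 7, 11, 10, 5, 4, the best is 11 at Loc2. Subgame-perfect outcome: (Loc2, Y) with payoffs (11, 6).
Under simultaneous play:
North Co.'s best replies: W→Loc1; X→Loc3; Y→Loc5; Z→Loc3.
South Co.'s best replies: Loc1→X; Loc2→Y; Loc3→X; Loc4→Z; Loc5→X.
Only (Loc3, X) has each player best-responding; Nash payoffs (10, 10).
North Co.'s commitment gain: 11 − 10 = 1.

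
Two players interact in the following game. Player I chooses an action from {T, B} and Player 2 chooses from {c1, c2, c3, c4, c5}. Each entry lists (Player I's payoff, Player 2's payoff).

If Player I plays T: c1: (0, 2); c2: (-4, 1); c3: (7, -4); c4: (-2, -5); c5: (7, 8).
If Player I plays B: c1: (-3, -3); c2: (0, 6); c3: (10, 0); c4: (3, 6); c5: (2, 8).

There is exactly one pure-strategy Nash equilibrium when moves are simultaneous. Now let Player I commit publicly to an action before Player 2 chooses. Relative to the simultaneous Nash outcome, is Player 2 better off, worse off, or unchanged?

Work backward from Player 2's decision.
- T: Player 2 compares 2, 1, -4, -5, 8 and picks c5; Player I would get 7.
- B: Player 2 compares -3, 6, 0, 6, 8 and picks c5; Player I would get 2.
Player I's induced payoffs are 7, 2, so Player I commits to T. Subgame-perfect outcome: (T, c5) with payoffs (7, 8).
Under simultaneous play:
Player I's best replies: c1→T; c2→B; c3→B; c4→B; c5→T.
Player 2's best replies: T→c5; B→c5.
The unique mutual best reply is (T, c5), giving (7, 8).
Player 2 earns 8 sequentially versus 8 at the Nash outcome: unchanged.

unchanged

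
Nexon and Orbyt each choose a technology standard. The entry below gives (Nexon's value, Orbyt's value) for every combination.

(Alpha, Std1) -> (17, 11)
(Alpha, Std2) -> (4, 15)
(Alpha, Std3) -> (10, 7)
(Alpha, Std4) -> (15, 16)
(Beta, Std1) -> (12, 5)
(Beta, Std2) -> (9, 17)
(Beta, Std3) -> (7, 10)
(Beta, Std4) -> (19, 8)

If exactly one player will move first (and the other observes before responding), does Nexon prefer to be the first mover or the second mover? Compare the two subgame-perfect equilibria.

If Nexon leads: Orbyt's best replies are Alpha→Std4, Beta→Std2; Nexon's induced payoffs 15, 9; outcome (Alpha, Std4), payoffs (15, 16).
If Orbyt leads: Nexon's best replies are Std1→Alpha, Std2→Beta, Std3→Alpha, Std4→Beta; Orbyt's induced payoffs 11, 17, 7, 8; outcome (Beta, Std2), payoffs (9, 17).
Nexon gets 15 moving first and 9 moving second, so Nexon prefers to move first.

first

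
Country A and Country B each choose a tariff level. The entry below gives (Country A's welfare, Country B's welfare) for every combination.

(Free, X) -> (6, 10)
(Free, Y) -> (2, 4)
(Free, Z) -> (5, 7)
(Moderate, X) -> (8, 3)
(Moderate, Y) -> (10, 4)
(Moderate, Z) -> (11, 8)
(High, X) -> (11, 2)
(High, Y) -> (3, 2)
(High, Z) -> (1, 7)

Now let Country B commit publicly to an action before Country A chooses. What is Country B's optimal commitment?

Z

Work backward from Country A's decision.
- X → Country A plays High (best of 6, 8, 11); Country B gets 2.
- Y → Country A plays Moderate (best of 2, 10, 3); Country B gets 4.
- Z → Country A plays Moderate (best of 5, 11, 1); Country B gets 8.
Maximizing over 2, 4, 8, Country B chooses Z. Subgame-perfect outcome: (Moderate, Z) with payoffs (11, 8).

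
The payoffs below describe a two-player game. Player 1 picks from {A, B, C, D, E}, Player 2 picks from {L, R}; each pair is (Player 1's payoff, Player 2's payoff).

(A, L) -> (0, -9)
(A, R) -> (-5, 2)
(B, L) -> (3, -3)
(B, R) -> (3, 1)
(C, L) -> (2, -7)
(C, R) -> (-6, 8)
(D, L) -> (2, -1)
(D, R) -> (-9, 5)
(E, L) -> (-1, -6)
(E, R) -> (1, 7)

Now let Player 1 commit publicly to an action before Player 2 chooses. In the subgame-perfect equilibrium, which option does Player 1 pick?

Backward induction with Player 1 moving first.
- A → Player 2 plays R (best of -9, 2); Player 1 gets -5.
- B → Player 2 plays R (best of -3, 1); Player 1 gets 3.
- C → Player 2 plays R (best of -7, 8); Player 1 gets -6.
- D → Player 2 plays R (best of -1, 5); Player 1 gets -9.
- E → Player 2 plays R (best of -6, 7); Player 1 gets 1.
Among -5, 3, -6, -9, 1, the best is 3 at B. Subgame-perfect outcome: (B, R) with payoffs (3, 1).

B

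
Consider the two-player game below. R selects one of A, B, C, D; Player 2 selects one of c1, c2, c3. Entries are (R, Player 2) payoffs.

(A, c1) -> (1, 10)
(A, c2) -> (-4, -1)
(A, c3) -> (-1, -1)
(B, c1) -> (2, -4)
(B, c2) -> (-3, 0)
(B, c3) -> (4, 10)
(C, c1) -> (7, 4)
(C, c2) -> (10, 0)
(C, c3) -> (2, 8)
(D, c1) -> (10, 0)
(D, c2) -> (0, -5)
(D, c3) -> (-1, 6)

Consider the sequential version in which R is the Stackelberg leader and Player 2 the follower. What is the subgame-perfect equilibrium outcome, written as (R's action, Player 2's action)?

(B, c3)

Work backward from Player 2's decision.
- A → Player 2 plays c1 (best of 10, -1, -1); R gets 1.
- B → Player 2 plays c3 (best of -4, 0, 10); R gets 4.
- C → Player 2 plays c3 (best of 4, 0, 8); R gets 2.
- D → Player 2 plays c3 (best of 0, -5, 6); R gets -1.
Maximizing over 1, 4, 2, -1, R chooses B. Subgame-perfect outcome: (B, c3) with payoffs (4, 10).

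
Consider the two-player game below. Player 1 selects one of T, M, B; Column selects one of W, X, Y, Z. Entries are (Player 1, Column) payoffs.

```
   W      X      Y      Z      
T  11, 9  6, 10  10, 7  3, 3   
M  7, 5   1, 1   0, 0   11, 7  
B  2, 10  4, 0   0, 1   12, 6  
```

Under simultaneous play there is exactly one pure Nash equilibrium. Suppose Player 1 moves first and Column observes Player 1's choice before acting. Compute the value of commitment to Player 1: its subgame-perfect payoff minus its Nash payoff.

Solve by backward induction (Player 1 leads).
- T → Column plays X (best of 9, 10, 7, 3); Player 1 gets 6.
- M → Column plays Z (best of 5, 1, 0, 7); Player 1 gets 11.
- B → Column plays W (best of 10, 0, 1, 6); Player 1 gets 2.
Maximizing over 6, 11, 2, Player 1 chooses M. Subgame-perfect outcome: (M, Z) with payoffs (11, 7).
Under simultaneous play:
Player 1's best replies: W→T; X→T; Y→T; Z→B.
Column's best replies: T→X; M→Z; B→W.
Only (T, X) has each player best-responding; Nash payoffs (6, 10).
Player 1's commitment gain: 11 − 6 = 5.

5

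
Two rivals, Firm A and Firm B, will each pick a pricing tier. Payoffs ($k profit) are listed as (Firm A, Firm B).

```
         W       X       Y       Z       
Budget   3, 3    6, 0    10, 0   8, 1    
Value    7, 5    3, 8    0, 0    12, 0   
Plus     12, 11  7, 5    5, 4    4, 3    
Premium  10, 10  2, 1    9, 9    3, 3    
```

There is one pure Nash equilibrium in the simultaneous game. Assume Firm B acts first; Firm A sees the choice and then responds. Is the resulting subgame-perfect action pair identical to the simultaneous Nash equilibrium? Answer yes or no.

yes

Solve by backward induction (Firm B leads).
- W → Firm A plays Plus (best of 3, 7, 12, 10); Firm B gets 11.
- X → Firm A plays Plus (best of 6, 3, 7, 2); Firm B gets 5.
- Y → Firm A plays Budget (best of 10, 0, 5, 9); Firm B gets 0.
- Z → Firm A plays Value (best of 8, 12, 4, 3); Firm B gets 0.
Maximizing over 11, 5, 0, 0, Firm B chooses W. Subgame-perfect outcome: (Plus, W) with payoffs (12, 11).
Under simultaneous play:
Firm A's best replies: W→Plus; X→Plus; Y→Budget; Z→Value.
Firm B's best replies: Budget→W; Value→X; Plus→W; Premium→W.
The unique mutual best reply is (Plus, W), giving (12, 11).
Sequential outcome (Plus, W) coincides with the Nash profile (Plus, W).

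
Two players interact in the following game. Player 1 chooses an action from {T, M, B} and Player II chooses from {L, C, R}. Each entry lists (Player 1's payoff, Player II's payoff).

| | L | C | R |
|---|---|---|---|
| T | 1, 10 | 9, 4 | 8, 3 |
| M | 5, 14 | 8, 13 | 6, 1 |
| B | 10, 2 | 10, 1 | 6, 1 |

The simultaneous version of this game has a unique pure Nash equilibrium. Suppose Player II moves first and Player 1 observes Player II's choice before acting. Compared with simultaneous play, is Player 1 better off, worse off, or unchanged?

Solve by backward induction (Player II leads).
- L → Player 1 plays B (best of 1, 5, 10); Player II gets 2.
- C → Player 1 plays B (best of 9, 8, 10); Player II gets 1.
- R → Player 1 plays T (best of 8, 6, 6); Player II gets 3.
Maximizing over 2, 1, 3, Player II chooses R. Subgame-perfect outcome: (T, R) with payoffs (8, 3).
Under simultaneous play:
Player 1's best replies: L→B; C→B; R→T.
Player II's best replies: T→L; M→L; B→L.
Only (B, L) has each player best-responding; Nash payoffs (10, 2).
Player 1 earns 8 sequentially versus 10 at the Nash outcome: worse off.

worse off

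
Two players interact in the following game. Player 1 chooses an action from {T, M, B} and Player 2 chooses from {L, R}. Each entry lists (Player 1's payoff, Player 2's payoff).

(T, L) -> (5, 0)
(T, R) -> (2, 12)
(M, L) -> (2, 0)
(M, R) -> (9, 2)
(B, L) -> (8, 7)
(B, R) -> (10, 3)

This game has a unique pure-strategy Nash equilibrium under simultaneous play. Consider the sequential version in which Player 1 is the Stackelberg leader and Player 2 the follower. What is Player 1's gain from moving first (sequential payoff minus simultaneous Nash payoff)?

Player 2 best-responds to each possible Player 1 move:
- T: BR = R, leader payoff 2.
- M: BR = R, leader payoff 9.
- B: BR = L, leader payoff 8.
Among 2, 9, 8, the best is 9 at M. Subgame-perfect outcome: (M, R) with payoffs (9, 2).
For the simultaneous game, intersect best replies.
Player 1's best replies: L→B; R→B.
Player 2's best replies: T→R; M→R; B→L.
Only (B, L) has each player best-responding; Nash payoffs (8, 7).
Player 1's commitment gain: 9 − 8 = 1.

1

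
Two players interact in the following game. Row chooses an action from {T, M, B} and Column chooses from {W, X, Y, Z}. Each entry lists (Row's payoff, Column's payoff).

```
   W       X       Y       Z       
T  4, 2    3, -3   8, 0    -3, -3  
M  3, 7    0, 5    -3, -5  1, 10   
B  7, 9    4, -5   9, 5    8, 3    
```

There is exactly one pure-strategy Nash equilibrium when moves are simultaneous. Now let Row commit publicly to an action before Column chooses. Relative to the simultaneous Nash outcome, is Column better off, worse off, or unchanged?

unchanged

Work backward from Column's decision.
- T: BR = W, leader payoff 4.
- M: BR = Z, leader payoff 1.
- B: BR = W, leader payoff 7.
Among 4, 1, 7, the best is 7 at B. Subgame-perfect outcome: (B, W) with payoffs (7, 9).
For the simultaneous game, intersect best replies.
Row's best replies: W→B; X→B; Y→B; Z→B.
Column's best replies: T→W; M→Z; B→W.
The unique mutual best reply is (B, W), giving (7, 9).
Column earns 9 sequentially versus 9 at the Nash outcome: unchanged.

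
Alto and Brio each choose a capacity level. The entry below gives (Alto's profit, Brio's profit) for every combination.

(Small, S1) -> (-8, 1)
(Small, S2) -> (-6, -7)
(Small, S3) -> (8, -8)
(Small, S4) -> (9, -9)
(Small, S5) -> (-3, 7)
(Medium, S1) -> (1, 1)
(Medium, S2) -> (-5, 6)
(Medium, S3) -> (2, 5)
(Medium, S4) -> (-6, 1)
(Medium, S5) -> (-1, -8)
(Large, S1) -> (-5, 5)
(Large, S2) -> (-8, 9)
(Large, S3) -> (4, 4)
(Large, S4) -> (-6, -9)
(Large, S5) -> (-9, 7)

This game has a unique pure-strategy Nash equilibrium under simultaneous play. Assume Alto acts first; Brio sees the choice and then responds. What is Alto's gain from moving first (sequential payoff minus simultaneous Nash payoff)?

Solve by backward induction (Alto leads).
- Small → Brio plays S5 (best of 1, -7, -8, -9, 7); Alto gets -3.
- Medium → Brio plays S2 (best of 1, 6, 5, 1, -8); Alto gets -5.
- Large → Brio plays S2 (best of 5, 9, 4, -9, 7); Alto gets -8.
Maximizing over -3, -5, -8, Alto chooses Small. Subgame-perfect outcome: (Small, S5) with payoffs (-3, 7).
Now find the simultaneous Nash equilibrium.
Alto's best replies: S1→Medium; S2→Medium; S3→Small; S4→Small; S5→Medium.
Brio's best replies: Small→S5; Medium→S2; Large→S2.
The unique mutual best reply is (Medium, S2), giving (-5, 6).
Alto's commitment gain: -3 − -5 = 2.

2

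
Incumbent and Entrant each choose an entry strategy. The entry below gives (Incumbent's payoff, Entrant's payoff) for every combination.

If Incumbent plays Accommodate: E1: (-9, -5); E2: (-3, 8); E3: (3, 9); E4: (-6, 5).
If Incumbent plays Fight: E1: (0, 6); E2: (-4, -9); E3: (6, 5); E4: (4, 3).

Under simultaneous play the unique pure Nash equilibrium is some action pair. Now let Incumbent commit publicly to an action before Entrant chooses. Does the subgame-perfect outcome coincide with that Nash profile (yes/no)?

Work backward from Entrant's decision.
- Accommodate → Entrant plays E3 (best of -5, 8, 9, 5); Incumbent gets 3.
- Fight → Entrant plays E1 (best of 6, -9, 5, 3); Incumbent gets 0.
Maximizing over 3, 0, Incumbent chooses Accommodate. Subgame-perfect outcome: (Accommodate, E3) with payoffs (3, 9).
Under simultaneous play:
Incumbent's best replies: E1→Fight; E2→Accommodate; E3→Fight; E4→Fight.
Entrant's best replies: Accommodate→E3; Fight→E1.
Only (Fight, E1) has each player best-responding; Nash payoffs (0, 6).
Sequential outcome (Accommodate, E3) differs from the Nash profile (Fight, E1).

no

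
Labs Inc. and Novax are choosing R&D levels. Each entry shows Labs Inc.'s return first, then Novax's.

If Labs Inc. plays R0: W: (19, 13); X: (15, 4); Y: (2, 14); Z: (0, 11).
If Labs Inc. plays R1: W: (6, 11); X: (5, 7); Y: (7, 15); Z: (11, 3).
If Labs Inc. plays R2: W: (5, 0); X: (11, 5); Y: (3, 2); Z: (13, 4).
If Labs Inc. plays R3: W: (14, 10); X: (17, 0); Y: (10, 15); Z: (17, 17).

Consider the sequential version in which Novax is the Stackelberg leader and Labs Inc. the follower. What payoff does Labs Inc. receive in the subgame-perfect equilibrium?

17

Backward induction with Novax moving first.
- W: BR = R0, leader payoff 13.
- X: BR = R3, leader payoff 0.
- Y: BR = R3, leader payoff 15.
- Z: BR = R3, leader payoff 17.
Among 13, 0, 15, 17, the best is 17 at Z. Subgame-perfect outcome: (R3, Z) with payoffs (17, 17).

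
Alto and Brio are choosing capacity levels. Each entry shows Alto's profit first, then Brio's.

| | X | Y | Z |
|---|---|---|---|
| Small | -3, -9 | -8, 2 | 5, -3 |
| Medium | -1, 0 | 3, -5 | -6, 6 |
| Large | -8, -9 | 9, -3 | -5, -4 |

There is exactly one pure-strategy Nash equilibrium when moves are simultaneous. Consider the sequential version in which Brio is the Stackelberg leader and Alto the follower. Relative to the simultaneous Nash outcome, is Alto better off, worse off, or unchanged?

Work backward from Alto's decision.
- X: BR = Medium, leader payoff 0.
- Y: BR = Large, leader payoff -3.
- Z: BR = Small, leader payoff -3.
Maximizing over 0, -3, -3, Brio chooses X. Subgame-perfect outcome: (Medium, X) with payoffs (-1, 0).
Under simultaneous play:
Alto's best replies: X→Medium; Y→Large; Z→Small.
Brio's best replies: Small→Y; Medium→Z; Large→Y.
Only (Large, Y) has each player best-responding; Nash payoffs (9, -3).
Alto earns -1 sequentially versus 9 at the Nash outcome: worse off.

worse off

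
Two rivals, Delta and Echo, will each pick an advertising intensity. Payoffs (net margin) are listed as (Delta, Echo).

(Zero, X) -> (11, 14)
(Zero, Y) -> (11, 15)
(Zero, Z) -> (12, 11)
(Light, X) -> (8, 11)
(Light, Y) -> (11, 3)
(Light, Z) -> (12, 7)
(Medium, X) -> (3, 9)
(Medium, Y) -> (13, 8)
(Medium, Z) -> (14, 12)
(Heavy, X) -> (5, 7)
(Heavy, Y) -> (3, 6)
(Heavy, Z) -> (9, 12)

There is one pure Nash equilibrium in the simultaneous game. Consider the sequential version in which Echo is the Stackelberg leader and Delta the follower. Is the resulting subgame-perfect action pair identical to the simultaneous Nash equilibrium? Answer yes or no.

Work backward from Delta's decision.
- X: Delta compares 11, 8, 3, 5 and picks Zero; Echo would get 14.
- Y: Delta compares 11, 11, 13, 3 and picks Medium; Echo would get 8.
- Z: Delta compares 12, 12, 14, 9 and picks Medium; Echo would get 12.
Maximizing over 14, 8, 12, Echo chooses X. Subgame-perfect outcome: (Zero, X) with payoffs (11, 14).
Under simultaneous play:
Delta's best replies: X→Zero; Y→Medium; Z→Medium.
Echo's best replies: Zero→Y; Light→X; Medium→Z; Heavy→Z.
The unique mutual best reply is (Medium, Z), giving (14, 12).
Sequential outcome (Zero, X) differs from the Nash profile (Medium, Z).

no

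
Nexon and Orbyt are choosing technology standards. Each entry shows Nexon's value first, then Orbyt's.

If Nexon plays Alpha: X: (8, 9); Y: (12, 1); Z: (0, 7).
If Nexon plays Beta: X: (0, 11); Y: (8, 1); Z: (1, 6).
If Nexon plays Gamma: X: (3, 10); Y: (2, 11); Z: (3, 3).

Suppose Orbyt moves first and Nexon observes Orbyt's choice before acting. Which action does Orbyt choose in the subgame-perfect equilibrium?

X

Work backward from Nexon's decision.
- X → Nexon plays Alpha (best of 8, 0, 3); Orbyt gets 9.
- Y → Nexon plays Alpha (best of 12, 8, 2); Orbyt gets 1.
- Z → Nexon plays Gamma (best of 0, 1, 3); Orbyt gets 3.
Maximizing over 9, 1, 3, Orbyt chooses X. Subgame-perfect outcome: (Alpha, X) with payoffs (8, 9).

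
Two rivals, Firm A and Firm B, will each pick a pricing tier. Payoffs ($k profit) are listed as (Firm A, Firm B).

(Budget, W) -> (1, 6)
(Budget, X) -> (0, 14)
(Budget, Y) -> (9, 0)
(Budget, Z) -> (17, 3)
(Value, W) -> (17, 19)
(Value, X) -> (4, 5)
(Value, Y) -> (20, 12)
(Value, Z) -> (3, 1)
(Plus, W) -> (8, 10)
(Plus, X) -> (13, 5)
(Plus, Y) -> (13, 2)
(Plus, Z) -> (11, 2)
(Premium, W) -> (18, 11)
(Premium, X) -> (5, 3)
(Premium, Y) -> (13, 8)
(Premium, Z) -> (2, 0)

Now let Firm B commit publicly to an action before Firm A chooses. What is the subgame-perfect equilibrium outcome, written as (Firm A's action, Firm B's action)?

(Value, Y)

Solve by backward induction (Firm B leads).
- W: BR = Premium, leader payoff 11.
- X: BR = Plus, leader payoff 5.
- Y: BR = Value, leader payoff 12.
- Z: BR = Budget, leader payoff 3.
Among 11, 5, 12, 3, the best is 12 at Y. Subgame-perfect outcome: (Value, Y) with payoffs (20, 12).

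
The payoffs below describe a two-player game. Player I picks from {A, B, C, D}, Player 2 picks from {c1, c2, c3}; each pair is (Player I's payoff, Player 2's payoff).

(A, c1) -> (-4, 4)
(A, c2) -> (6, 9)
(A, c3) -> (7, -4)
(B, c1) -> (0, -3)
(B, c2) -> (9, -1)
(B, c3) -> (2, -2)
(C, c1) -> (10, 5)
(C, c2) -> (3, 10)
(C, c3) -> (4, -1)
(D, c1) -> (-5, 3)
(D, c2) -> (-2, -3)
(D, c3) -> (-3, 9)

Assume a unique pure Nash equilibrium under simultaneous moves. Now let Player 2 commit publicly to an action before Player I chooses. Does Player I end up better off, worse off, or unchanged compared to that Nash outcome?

better off

Solve by backward induction (Player 2 leads).
- c1: Player I compares -4, 0, 10, -5 and picks C; Player 2 would get 5.
- c2: Player I compares 6, 9, 3, -2 and picks B; Player 2 would get -1.
- c3: Player I compares 7, 2, 4, -3 and picks A; Player 2 would get -4.
Among 5, -1, -4, the best is 5 at c1. Subgame-perfect outcome: (C, c1) with payoffs (10, 5).
For the simultaneous game, intersect best replies.
Player I's best replies: c1→C; c2→B; c3→A.
Player 2's best replies: A→c2; B→c2; C→c2; D→c3.
The unique mutual best reply is (B, c2), giving (9, -1).
Player I earns 10 sequentially versus 9 at the Nash outcome: better off.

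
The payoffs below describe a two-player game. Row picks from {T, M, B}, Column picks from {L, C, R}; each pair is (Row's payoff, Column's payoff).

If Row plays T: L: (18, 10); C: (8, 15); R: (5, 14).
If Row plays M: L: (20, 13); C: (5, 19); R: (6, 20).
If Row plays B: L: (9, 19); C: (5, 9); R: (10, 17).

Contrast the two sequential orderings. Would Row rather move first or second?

If Row leads: Column's best replies are T→C, M→R, B→L; Row's induced payoffs 8, 6, 9; outcome (B, L), payoffs (9, 19).
If Column leads: Row's best replies are L→M, C→T, R→B; Column's induced payoffs 13, 15, 17; outcome (B, R), payoffs (10, 17).
Row gets 9 moving first and 10 moving second, so Row prefers to move second.

second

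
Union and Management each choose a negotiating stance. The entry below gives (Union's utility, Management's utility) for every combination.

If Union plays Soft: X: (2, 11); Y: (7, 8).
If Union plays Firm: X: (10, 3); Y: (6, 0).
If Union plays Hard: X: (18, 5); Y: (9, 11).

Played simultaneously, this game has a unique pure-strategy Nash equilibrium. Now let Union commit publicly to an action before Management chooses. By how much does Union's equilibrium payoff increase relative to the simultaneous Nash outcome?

1

Work backward from Management's decision.
- Soft: BR = X, leader payoff 2.
- Firm: BR = X, leader payoff 10.
- Hard: BR = Y, leader payoff 9.
Maximizing over 2, 10, 9, Union chooses Firm. Subgame-perfect outcome: (Firm, X) with payoffs (10, 3).
For the simultaneous game, intersect best replies.
Union's best replies: X→Hard; Y→Hard.
Management's best replies: Soft→X; Firm→X; Hard→Y.
Only (Hard, Y) has each player best-responding; Nash payoffs (9, 11).
Union's commitment gain: 10 − 9 = 1.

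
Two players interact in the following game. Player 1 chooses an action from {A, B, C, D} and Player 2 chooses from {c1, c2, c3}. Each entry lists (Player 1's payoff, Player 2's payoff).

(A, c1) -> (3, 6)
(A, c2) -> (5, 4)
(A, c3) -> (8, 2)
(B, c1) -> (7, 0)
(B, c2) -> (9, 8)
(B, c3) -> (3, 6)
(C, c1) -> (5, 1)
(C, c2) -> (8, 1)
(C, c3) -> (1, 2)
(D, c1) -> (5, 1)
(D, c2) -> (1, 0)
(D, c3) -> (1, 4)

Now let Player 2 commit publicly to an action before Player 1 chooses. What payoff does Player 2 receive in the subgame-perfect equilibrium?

8

Work backward from Player 1's decision.
- c1: BR = B, leader payoff 0.
- c2: BR = B, leader payoff 8.
- c3: BR = A, leader payoff 2.
Among 0, 8, 2, the best is 8 at c2. Subgame-perfect outcome: (B, c2) with payoffs (9, 8).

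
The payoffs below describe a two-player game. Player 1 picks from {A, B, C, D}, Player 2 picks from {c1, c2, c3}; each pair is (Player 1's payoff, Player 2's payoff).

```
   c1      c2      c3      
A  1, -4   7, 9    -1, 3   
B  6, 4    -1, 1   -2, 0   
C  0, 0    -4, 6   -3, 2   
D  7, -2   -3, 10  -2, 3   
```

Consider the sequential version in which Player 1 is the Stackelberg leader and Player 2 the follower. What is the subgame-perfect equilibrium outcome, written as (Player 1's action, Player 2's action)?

(A, c2)

Work backward from Player 2's decision.
- A: Player 2 compares -4, 9, 3 and picks c2; Player 1 would get 7.
- B: Player 2 compares 4, 1, 0 and picks c1; Player 1 would get 6.
- C: Player 2 compares 0, 6, 2 and picks c2; Player 1 would get -4.
- D: Player 2 compares -2, 10, 3 and picks c2; Player 1 would get -3.
Among 7, 6, -4, -3, the best is 7 at A. Subgame-perfect outcome: (A, c2) with payoffs (7, 9).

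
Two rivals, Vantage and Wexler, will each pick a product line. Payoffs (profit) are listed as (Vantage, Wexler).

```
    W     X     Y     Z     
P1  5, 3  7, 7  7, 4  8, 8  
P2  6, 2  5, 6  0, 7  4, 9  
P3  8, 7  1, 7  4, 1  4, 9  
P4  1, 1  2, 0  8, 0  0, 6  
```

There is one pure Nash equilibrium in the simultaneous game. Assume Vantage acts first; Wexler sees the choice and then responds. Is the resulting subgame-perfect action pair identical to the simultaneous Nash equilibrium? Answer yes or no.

yes

Backward induction with Vantage moving first.
- P1 → Wexler plays Z (best of 3, 7, 4, 8); Vantage gets 8.
- P2 → Wexler plays Z (best of 2, 6, 7, 9); Vantage gets 4.
- P3 → Wexler plays Z (best of 7, 7, 1, 9); Vantage gets 4.
- P4 → Wexler plays Z (best of 1, 0, 0, 6); Vantage gets 0.
Maximizing over 8, 4, 4, 0, Vantage chooses P1. Subgame-perfect outcome: (P1, Z) with payoffs (8, 8).
Now find the simultaneous Nash equilibrium.
Vantage's best replies: W→P3; X→P1; Y→P4; Z→P1.
Wexler's best replies: P1→Z; P2→Z; P3→Z; P4→Z.
Only (P1, Z) has each player best-responding; Nash payoffs (8, 8).
Sequential outcome (P1, Z) coincides with the Nash profile (P1, Z).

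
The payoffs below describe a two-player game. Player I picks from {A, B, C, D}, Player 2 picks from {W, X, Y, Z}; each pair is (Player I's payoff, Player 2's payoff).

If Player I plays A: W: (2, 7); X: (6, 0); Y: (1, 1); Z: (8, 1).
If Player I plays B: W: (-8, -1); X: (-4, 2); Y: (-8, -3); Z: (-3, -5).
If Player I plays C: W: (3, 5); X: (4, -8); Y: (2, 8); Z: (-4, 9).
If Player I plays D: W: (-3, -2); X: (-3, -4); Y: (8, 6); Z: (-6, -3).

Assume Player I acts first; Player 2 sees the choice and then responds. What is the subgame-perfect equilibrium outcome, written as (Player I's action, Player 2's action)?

Work backward from Player 2's decision.
- A → Player 2 plays W (best of 7, 0, 1, 1); Player I gets 2.
- B → Player 2 plays X (best of -1, 2, -3, -5); Player I gets -4.
- C → Player 2 plays Z (best of 5, -8, 8, 9); Player I gets -4.
- D → Player 2 plays Y (best of -2, -4, 6, -3); Player I gets 8.
Maximizing over 2, -4, -4, 8, Player I chooses D. Subgame-perfect outcome: (D, Y) with payoffs (8, 6).

(D, Y)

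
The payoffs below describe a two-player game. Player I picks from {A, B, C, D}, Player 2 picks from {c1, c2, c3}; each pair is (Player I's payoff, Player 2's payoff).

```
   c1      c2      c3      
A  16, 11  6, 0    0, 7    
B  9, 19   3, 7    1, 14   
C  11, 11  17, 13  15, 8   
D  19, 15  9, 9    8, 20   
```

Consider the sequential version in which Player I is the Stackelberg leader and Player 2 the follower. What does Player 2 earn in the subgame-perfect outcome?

13

Work backward from Player 2's decision.
- A: BR = c1, leader payoff 16.
- B: BR = c1, leader payoff 9.
- C: BR = c2, leader payoff 17.
- D: BR = c3, leader payoff 8.
Among 16, 9, 17, 8, the best is 17 at C. Subgame-perfect outcome: (C, c2) with payoffs (17, 13).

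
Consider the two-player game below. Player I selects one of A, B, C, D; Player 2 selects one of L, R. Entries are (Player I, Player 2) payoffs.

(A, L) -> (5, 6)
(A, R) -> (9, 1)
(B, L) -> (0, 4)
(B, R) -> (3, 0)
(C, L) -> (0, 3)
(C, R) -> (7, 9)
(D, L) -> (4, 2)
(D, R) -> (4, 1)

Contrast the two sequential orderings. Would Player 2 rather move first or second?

second

If Player I leads: Player 2's best replies are A→L, B→L, C→R, D→L; Player I's induced payoffs 5, 0, 7, 4; outcome (C, R), payoffs (7, 9).
If Player 2 leads: Player I's best replies are L→A, R→A; Player 2's induced payoffs 6, 1; outcome (A, L), payoffs (5, 6).
Player 2 gets 6 moving first and 9 moving second, so Player 2 prefers to move second.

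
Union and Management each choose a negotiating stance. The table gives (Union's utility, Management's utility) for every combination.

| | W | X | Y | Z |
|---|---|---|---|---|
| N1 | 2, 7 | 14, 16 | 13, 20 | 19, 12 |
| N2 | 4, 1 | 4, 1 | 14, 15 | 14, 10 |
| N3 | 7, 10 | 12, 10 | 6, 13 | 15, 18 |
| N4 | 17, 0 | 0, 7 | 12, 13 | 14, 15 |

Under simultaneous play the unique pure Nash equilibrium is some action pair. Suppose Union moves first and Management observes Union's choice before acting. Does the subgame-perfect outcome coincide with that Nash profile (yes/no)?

Management best-responds to each possible Union move:
- N1: Management compares 7, 16, 20, 12 and picks Y; Union would get 13.
- N2: Management compares 1, 1, 15, 10 and picks Y; Union would get 14.
- N3: Management compares 10, 10, 13, 18 and picks Z; Union would get 15.
- N4: Management compares 0, 7, 13, 15 and picks Z; Union would get 14.
Union's induced payoffs are 13, 14, 15, 14, so Union commits to N3. Subgame-perfect outcome: (N3, Z) with payoffs (15, 18).
Now find the simultaneous Nash equilibrium.
Union's best replies: W→N4; X→N1; Y→N2; Z→N1.
Management's best replies: N1→Y; N2→Y; N3→Z; N4→Z.
The unique mutual best reply is (N2, Y), giving (14, 15).
Sequential outcome (N3, Z) differs from the Nash profile (N2, Y).

no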